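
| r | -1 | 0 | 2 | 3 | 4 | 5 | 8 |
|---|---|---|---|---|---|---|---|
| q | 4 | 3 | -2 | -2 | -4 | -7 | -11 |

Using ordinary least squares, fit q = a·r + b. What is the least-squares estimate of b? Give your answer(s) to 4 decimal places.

b = 2.4286

AᵀA·[a, b]ᵀ = Aᵀq reads: 119·a + 21·b = -153;  21·a + 7·b = -19.
(Σr·r = 119, Σr = 21, Σ1 = 7, Σr·q = -153, Σq = -19.)
Eliminating b: 7·(row 1) − 21·(row 2) gives 392·a = 7·(-153) − 21·(-19) = -672, so a = -12/7.
Then b = ((-19) − 21·(-12/7))/7 = 17/7.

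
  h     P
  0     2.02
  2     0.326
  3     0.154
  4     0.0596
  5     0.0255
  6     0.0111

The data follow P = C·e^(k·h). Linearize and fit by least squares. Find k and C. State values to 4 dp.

k = -0.8667, C = 1.9658

With ln Pᵢ as the transformed response and hᵢ as the regressor:
XᵀX = [[90.0000, 20.0000]; [20.0000, 6]], rhs = [-64.4848, -13.2785]ᵀ  (here Σh = 20.0000, Σ(h)² = 90.0000, Σln P = -13.2785, Σh·ln P = -64.4848).
Slope k = (n·Σh·ln P − Σh·Σln P)/(n·Σ(h)² − (Σh)²) = (6·-64.4848 − 20.0000·-13.2785)/140.0000 = -0.86670; ln C = (Σln P − k·Σh)/n = 0.67590, so C = exp(0.67590) = 1.96580.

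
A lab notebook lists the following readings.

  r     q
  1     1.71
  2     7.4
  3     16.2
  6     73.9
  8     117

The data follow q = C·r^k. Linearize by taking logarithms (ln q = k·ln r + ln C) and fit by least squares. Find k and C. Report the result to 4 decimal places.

k = 2.0525, C = 1.7384

Let Y = ln q. Fitting Y = k·ln r + ln C by least squares:
Σln r = 5.6630, Σ(ln r)² = 9.2219, Σln q = 14.3879, Σln r·ln q = 22.0591.
Equations: 9.2219·k + 5.6630·ln C = 22.0591;  5.6630·k + 5·ln C = 14.3879.
Δ = 9.2219·5 − (5.6630)² = 14.0403; k = (22.0591·5 − 5.6630·14.3879)/14.0403 = 2.05248, ln C = (9.2219·14.3879 − 5.6630·22.0591)/14.0403 = 0.55296, so C = exp(0.55296) = 1.73839.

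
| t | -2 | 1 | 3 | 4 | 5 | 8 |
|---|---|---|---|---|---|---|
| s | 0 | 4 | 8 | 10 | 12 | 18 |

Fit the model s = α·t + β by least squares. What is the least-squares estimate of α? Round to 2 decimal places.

α = 1.82

With design matrix A, AᵀA = [[119, 19]; [19, 6]] and Aᵀs = [272, 52]ᵀ.
Eliminating β: 6·(row 1) − 19·(row 2) gives 353·α = 6·272 − 19·52 = 644, so α = 644/353.
Then β = (52 − 19·(644/353))/6 = 1020/353.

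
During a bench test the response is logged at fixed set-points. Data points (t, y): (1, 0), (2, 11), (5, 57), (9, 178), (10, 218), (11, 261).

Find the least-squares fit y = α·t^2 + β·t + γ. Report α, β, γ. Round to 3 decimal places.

α = 1.968, β = 2.415, γ = -3.358

Sums needed: Σt^2·t^2 = 31844, Σt^2·t = 3194, Σt^2 = 332, Σt·t = 332, Σt = 38, Σ1 = 6.
Right-hand side: Σt^2·y = 69268, Σt·y = 6960, Σy = 725.
Normal equations: [[31844, 3194, 332]; [3194, 332, 38]; [332, 38, 6]]·[α, β, γ]ᵀ = [69268, 6960, 725]ᵀ.
Solving the 3×3 system (Gaussian elimination) gives α = 116771/59334, β = 71642/29667, γ = -66423/19778.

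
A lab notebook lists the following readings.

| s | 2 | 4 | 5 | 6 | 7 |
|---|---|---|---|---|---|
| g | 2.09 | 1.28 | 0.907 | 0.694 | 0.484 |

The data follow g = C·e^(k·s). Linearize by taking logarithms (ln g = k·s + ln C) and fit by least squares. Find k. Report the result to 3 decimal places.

k = -0.292

With ln gᵢ as the transformed response and sᵢ as the regressor:
AᵀA = [[130.0000, 24.0000]; [24.0000, 5]], rhs = [-5.2977, -0.2045]ᵀ  (here Σs = 24.0000, Σ(s)² = 130.0000, Σln g = -0.2045, Σs·ln g = -5.2977).
Solving (det = 74.0000): k = -0.29161, ln C = 1.35884.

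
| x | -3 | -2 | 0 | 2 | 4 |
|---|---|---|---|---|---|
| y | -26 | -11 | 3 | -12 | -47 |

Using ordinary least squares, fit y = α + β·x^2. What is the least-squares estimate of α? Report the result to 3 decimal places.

Entries of MᵀM: Σ1 = 5, Σx^2 = 33, Σx^2·x^2 = 369.
Right-hand side: Σy = -93, Σx^2·y = -1078.
MᵀM·[α, β]ᵀ = Mᵀy becomes [[5, 33]; [33, 369]]·[α, β]ᵀ = [-93, -1078]ᵀ.
Eliminating β: 369·(row 1) − 33·(row 2) gives 756·α = 369·(-93) − 33·(-1078) = 1257, so α = 419/252.
Then β = ((-1078) − 33·(419/252))/369 = -2321/756.

α = 1.663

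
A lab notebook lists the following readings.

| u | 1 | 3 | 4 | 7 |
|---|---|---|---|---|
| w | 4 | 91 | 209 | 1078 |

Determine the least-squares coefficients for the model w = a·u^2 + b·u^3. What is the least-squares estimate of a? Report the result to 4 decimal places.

a = 1.1619

Entries of XᵀX: Σu^2·u^2 = 2739, Σu^2·u^3 = 18075, Σu^3·u^3 = 122475.
Moment sums: Σu^2·w = 56989, Σu^3·w = 385591.
Normal equations: [[2739, 18075]; [18075, 122475]]·[a, b]ᵀ = [56989, 385591]ᵀ.
Eliminating b: 122475·(row 1) − 18075·(row 2) gives 8753400·a = 122475·56989 − 18075·385591 = 10170450, so a = 22601/19452.
Then b = (385591 − 18075·(22601/19452))/122475 = 1447643/486300.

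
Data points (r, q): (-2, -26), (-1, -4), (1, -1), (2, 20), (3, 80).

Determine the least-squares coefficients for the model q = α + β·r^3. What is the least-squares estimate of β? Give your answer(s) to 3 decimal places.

β = 3.026

Compute the Gram sums: Σ1 = 5, Σr^3 = 27, Σr^3·r^3 = 859.
For Xᵀq: Σq = 69, Σr^3·q = 2531.
So XᵀX·[α, β]ᵀ = Xᵀq: [[5, 27]; [27, 859]]·[α, β]ᵀ = [69, 2531]ᵀ.
Determinant 5·859 − 27² = 3566.
α = (69·859 − 27·2531)/3566 = -4533/1783; β = (5·2531 − 27·69)/3566 = 5396/1783.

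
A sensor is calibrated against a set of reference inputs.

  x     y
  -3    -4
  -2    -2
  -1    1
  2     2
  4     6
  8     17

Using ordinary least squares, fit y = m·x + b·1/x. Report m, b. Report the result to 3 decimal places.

Entries of AᵀA: Σx·x = 98, Σx·1/x = 6, Σ1/x·1/x = 973/576.
Right-hand side: Σx·y = 179, Σ1/x·y = 143/24.
Normal equations: [[98, 6]; [6, 973/576]]·[m, b]ᵀ = [179, 143/24]ᵀ.
Δ = 98·(973/576) − 6² = 37309/288.
m = (179·(973/576) − 6·(143/24))/(37309/288) = 153575/74618; b = (98·(143/24) − 6·179)/(37309/288) = -141144/37309.

m = 2.058, b = -3.783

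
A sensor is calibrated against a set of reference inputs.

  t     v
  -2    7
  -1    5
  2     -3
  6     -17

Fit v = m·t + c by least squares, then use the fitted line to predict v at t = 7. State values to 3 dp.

v̂ = -19.361

AᵀA·[m, c]ᵀ = Aᵀv reads: 45·m + 5·c = -127;  5·m + 4·c = -8.
(Σt·t = 45, Σt = 5, Σ1 = 4, Σt·v = -127, Σv = -8.)
det = 45·4 − 5² = 155.
m = ((-127)·4 − 5·(-8))/155 = -468/155; c = (45·(-8) − 5·(-127))/155 = 55/31.
At t = 7: v̂ = (-468/155)·(7) + (55/31)·(1) = -3001/155.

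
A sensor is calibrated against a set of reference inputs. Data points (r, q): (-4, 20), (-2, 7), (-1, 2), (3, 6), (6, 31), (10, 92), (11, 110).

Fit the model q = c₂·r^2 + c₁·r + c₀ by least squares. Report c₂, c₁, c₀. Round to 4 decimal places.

c₂ = 0.9987, c₁ = -0.9389, c₀ = 0.4248

Compute the Gram sums: Σr^2·r^2 = 26291, Σr^2·r = 2501, Σr^2 = 287, Σr·r = 287, Σr = 23, Σ1 = 7.
Moment sums: Σr^2·q = 24030, Σr·q = 2238, Σq = 268.
Normal equations: [[26291, 2501, 287]; [2501, 287, 23]; [287, 23, 7]]·[c₂, c₁, c₀]ᵀ = [24030, 2238, 268]ᵀ.
Inverting the 3×3 Gram matrix, [c₂, c₁, c₀]ᵀ = [374837/375331, -352417/375331, 159440/375331]ᵀ.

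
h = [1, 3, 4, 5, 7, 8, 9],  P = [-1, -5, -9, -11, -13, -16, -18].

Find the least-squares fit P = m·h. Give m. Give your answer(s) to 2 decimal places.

m = -1.99

Sums needed: Σh·h = 245.
Moment sums: Σh·P = -488.
Normal equations: [[245]]·[m]ᵀ = [-488]ᵀ.
m = (-488)/245 = -1.99184.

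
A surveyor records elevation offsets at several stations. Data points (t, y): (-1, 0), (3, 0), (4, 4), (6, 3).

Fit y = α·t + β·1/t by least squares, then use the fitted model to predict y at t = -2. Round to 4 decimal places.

ŷ = -0.8240

Normal-equation sums: Σt·t = 62, Σt·1/t = 4, Σ1/t·1/t = 173/144.
Moment sums: Σt·y = 34, Σ1/t·y = 3/2.
Eliminating β: (173/144)·(row 1) − 4·(row 2) gives (4211/72)·α = (173/144)·34 − 4·(3/2) = 2509/72, so α = 2509/4211.
Then β = ((3/2) − 4·(2509/4211))/(173/144) = -3096/4211.
At t = -2: ŷ = (2509/4211)·(-2) + (-3096/4211)·(-1/2) = -3470/4211.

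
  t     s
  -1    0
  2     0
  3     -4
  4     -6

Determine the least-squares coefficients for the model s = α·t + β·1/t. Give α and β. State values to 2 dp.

α = -1.49, β = 2.21

Entries of AᵀA: Σt·t = 30, Σt·1/t = 4, Σ1/t·1/t = 205/144.
For Aᵀs: Σt·s = -36, Σ1/t·s = -17/6.
Normal equations: [[30, 4]; [4, 205/144]]·[α, β]ᵀ = [-36, -17/6]ᵀ.
det = 30·(205/144) − 4² = 641/24.
α = ((-36)·(205/144) − 4·(-17/6))/(641/24) = -958/641; β = (30·(-17/6) − 4·(-36))/(641/24) = 1416/641.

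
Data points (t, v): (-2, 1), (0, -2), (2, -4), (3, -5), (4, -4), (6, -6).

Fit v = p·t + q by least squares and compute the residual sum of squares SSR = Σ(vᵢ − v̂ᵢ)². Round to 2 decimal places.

SSR = 3.58

With design matrix X, XᵀX = [[69, 13]; [13, 6]] and Xᵀv = [-77, -20]ᵀ.
det = 69·6 − 13² = 245.
p = ((-77)·6 − 13·(-20))/245 = -202/245; q = (69·(-20) − 13·(-77))/245 = -379/245.
Residuals: 44/49, -111/245, -197/245, -48/49, 207/245, 121/245; SSR = 876/245.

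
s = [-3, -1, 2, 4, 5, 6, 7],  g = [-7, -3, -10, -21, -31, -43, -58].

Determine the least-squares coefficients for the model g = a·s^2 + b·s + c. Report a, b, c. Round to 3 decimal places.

a = -0.943, b = -1.150, c = -2.561

Normal-equation sums: Σs^2·s^2 = 4676, Σs^2·s = 728, Σs^2 = 140, Σs·s = 140, Σs = 20, Σ1 = 7.
For Aᵀg: Σs^2·g = -5607, Σs·g = -899, Σg = -173.
Solving the 3×3 system (Gaussian elimination) gives a = -11287/11964, b = -13757/11964, c = -2553/997.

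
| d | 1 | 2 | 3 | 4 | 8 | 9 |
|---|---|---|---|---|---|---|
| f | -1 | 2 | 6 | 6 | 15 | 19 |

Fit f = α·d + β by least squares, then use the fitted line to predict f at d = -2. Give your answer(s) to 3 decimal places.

f̂ = -7.293

Sums needed: Σd·d = 175, Σd = 27, Σ1 = 6.
And Σd·f = 336, Σf = 47.
So MᵀM·[α, β]ᵀ = Mᵀf: [[175, 27]; [27, 6]]·[α, β]ᵀ = [336, 47]ᵀ.
det = 175·6 − 27² = 321.
α = (336·6 − 27·47)/321 = 249/107; β = (175·47 − 27·336)/321 = -847/321.
At d = -2: f̂ = (249/107)·(-2) + (-847/321)·(1) = -2341/321.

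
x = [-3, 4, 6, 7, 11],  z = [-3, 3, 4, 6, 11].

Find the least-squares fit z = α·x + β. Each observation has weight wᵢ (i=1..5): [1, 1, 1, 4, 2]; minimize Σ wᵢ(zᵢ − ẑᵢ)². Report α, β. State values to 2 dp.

Normal-equation sums: Σwᵢ·x·x = 499, Σwᵢ·x = 57, Σwᵢ·1 = 9.
And Σwᵢ·x·z = 455, Σwᵢ·z = 50.
Normal equations: [[499, 57]; [57, 9]]·[α, β]ᵀ = [455, 50]ᵀ.
Eliminating β: 9·(row 1) − 57·(row 2) gives 1242·α = 9·455 − 57·50 = 1245, so α = 415/414.
Then β = (50 − 57·(415/414))/9 = -985/1242.

α = 1.00, β = -0.79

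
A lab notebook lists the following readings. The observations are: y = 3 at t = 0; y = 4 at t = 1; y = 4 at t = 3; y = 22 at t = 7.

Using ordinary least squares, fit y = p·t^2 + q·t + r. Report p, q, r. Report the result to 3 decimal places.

XᵀX·[p, q, r]ᵀ = Xᵀy reads: 2483·p + 371·q + 59·r = 1118;  371·p + 59·q + 11·r = 170;  59·p + 11·q + 4·r = 33.
(Σt^2·t^2 = 2483, Σt^2·t = 371, Σt^2 = 59, Σt·t = 59, Σt = 11, Σ1 = 4, Σt^2·y = 1118, Σt·y = 170, Σy = 33.)
Solving the 3×3 system (Gaussian elimination) gives p = 107/186, q = -1321/930, r = 569/155.

p = 0.575, q = -1.420, r = 3.671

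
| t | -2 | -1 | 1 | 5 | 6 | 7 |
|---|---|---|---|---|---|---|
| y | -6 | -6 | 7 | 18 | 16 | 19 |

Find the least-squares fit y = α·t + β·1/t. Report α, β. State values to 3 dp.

XᵀX·[α, β]ᵀ = Xᵀy reads: 116·α + 6·β = 344;  6·α + (51557/22050)·β = 2623/105.
(Σt·t = 116, Σt·1/t = 6, Σ1/t·1/t = 51557/22050, Σt·y = 344, Σ1/t·y = 2623/105.)
det = 116·(51557/22050) − 6² = 2593406/11025.
α = (344·(51557/22050) − 6·(2623/105))/(2593406/11025) = 3607657/1296703; β = (116·(2623/105) − 6·344)/(2593406/11025) = 4596270/1296703.

α = 2.782, β = 3.545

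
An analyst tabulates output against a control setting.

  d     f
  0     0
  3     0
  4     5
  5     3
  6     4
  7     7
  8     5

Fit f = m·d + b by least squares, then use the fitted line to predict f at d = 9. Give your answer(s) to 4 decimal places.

f̂ = 6.8684

Sums needed: Σd·d = 199, Σd = 33, Σ1 = 7.
Moment sums: Σd·f = 148, Σf = 24.
Normal equations: [[199, 33]; [33, 7]]·[m, b]ᵀ = [148, 24]ᵀ.
det = 199·7 − 33² = 304.
m = (148·7 − 33·24)/304 = 61/76; b = (199·24 − 33·148)/304 = -27/76.
At d = 9: f̂ = (61/76)·(9) + (-27/76)·(1) = 261/38.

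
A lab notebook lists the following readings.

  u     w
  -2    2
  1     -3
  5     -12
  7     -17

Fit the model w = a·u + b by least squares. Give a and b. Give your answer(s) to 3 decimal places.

a = -2.123, b = -1.662

Compute the Gram sums: Σu·u = 79, Σu = 11, Σ1 = 4.
And Σu·w = -186, Σw = -30.
AᵀA·[a, b]ᵀ = Aᵀw becomes [[79, 11]; [11, 4]]·[a, b]ᵀ = [-186, -30]ᵀ.
Eliminating b: 4·(row 1) − 11·(row 2) gives 195·a = 4·(-186) − 11·(-30) = -414, so a = -138/65.
Then b = ((-30) − 11·(-138/65))/4 = -108/65.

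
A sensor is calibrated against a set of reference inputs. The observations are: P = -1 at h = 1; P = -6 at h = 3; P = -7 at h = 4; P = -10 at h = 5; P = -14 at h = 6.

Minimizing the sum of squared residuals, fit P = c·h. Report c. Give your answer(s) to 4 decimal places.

Entries of MᵀM: Σh·h = 87.
Right-hand side: Σh·P = -181.
Normal equations: [[87]]·[c]ᵀ = [-181]ᵀ.
c = (-181)/87 = -2.08046.

c = -2.0805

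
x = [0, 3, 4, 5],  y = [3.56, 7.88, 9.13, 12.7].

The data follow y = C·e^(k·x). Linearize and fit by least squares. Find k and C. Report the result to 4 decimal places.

k = 0.2490, C = 3.5784

With ln yᵢ as the transformed response and xᵢ as the regressor:
Sums: Σx = 12.0000, Σ(x)² = 50.0000, Σln y = 8.0873, Σx·ln y = 27.7473.
Normal system: [[50.0000, 12.0000]; [12.0000, 4]]·[k, ln C]ᵀ = [27.7473, 8.0873]ᵀ.
Δ = 50.0000·4 − (12.0000)² = 56.0000; k = (27.7473·4 − 12.0000·8.0873)/56.0000 = 0.24896, ln C = (50.0000·8.0873 − 12.0000·27.7473)/56.0000 = 1.27492, so C = exp(1.27492) = 3.57843.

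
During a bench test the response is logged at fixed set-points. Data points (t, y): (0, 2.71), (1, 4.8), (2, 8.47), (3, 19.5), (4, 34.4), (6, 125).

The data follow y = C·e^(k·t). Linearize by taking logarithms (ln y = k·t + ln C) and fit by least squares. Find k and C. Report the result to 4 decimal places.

k = 0.6473, C = 2.5777

Taking logs, ln y = k·t + ln C, so regress ln y on t.
Sums: Σt = 16.0000, Σ(t)² = 66.0000, Σln y = 16.0389, Σt·ln y = 57.8750.
Normal system: [[66.0000, 16.0000]; [16.0000, 6]]·[k, ln C]ᵀ = [57.8750, 16.0389]ᵀ.
Slope k = (n·Σt·ln y − Σt·Σln y)/(n·Σ(t)² − (Σt)²) = (6·57.8750 − 16.0000·16.0389)/140.0000 = 0.64734; ln C = (Σln y − k·Σt)/n = 0.94690, so C = exp(0.94690) = 2.57770.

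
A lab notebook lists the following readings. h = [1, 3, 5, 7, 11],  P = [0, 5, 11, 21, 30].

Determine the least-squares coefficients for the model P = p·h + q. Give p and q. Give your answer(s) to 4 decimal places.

p = 3.1284, q = -3.4932

Sums needed: Σh·h = 205, Σh = 27, Σ1 = 5.
For AᵀP: Σh·P = 547, ΣP = 67.
Eliminating q: 5·(row 1) − 27·(row 2) gives 296·p = 5·547 − 27·67 = 926, so p = 463/148.
Then q = (67 − 27·(463/148))/5 = -517/148.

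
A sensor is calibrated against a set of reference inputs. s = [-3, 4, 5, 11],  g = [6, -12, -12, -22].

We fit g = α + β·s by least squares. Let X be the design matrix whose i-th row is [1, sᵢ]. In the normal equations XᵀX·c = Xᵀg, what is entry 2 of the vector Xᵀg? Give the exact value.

Entry 2 ↔ basis s, so (Xᵀg)_{2} = Σᵢ (s)·gᵢ = (-3)·(6) + (4)·(-12) + (5)·(-12) + (11)·(-22) = -368.

-368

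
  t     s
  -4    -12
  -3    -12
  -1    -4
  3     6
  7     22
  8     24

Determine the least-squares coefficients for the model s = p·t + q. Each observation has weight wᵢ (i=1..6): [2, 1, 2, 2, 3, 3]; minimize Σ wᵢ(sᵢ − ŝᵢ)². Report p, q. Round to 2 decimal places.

p = 3.13, q = -0.99

Sums needed: Σwᵢ·t·t = 400, Σwᵢ·t = 38, Σwᵢ·1 = 13.
And Σwᵢ·t·s = 1214, Σwᵢ·s = 106.
XᵀWX·[p, q]ᵀ = XᵀWs becomes [[400, 38]; [38, 13]]·[p, q]ᵀ = [1214, 106]ᵀ.
Determinant 400·13 − 38² = 3756.
p = (1214·13 − 38·106)/3756 = 1959/626; q = (400·106 − 38·1214)/3756 = -311/313.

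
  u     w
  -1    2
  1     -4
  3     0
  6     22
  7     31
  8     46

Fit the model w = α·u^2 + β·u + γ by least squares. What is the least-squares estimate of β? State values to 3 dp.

β = -2.608

The normal system MᵀM·[α, β, γ]ᵀ = Mᵀw is [[7876, 1098, 160]; [1098, 160, 24]; [160, 24, 6]]·[α, β, γ]ᵀ = [5253, 711, 97]ᵀ.
Row-reducing yields α = 34067/31850, β = -83049/31850, γ = -61349/31850.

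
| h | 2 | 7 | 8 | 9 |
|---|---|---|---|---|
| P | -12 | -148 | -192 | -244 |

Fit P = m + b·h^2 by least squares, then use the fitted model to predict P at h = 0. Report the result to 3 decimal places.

Entries of MᵀM: Σ1 = 4, Σh^2 = 198, Σh^2·h^2 = 13074.
Moment sums: ΣP = -596, Σh^2·P = -39352.
So MᵀM·[m, b]ᵀ = MᵀP: [[4, 198]; [198, 13074]]·[m, b]ᵀ = [-596, -39352]ᵀ.
Determinant 4·13074 − 198² = 13092.
m = ((-596)·13074 − 198·(-39352))/13092 = -34/1091; b = (4·(-39352) − 198·(-596))/13092 = -9850/3273.
At h = 0: P̂ = (-34/1091)·(1) + (-9850/3273)·(0) = -34/1091.

P̂ = -0.031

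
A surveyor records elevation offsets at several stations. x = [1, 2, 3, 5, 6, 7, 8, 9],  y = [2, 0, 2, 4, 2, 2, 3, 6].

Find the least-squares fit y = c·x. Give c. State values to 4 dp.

c = 0.4907

Entries of AᵀA: Σx·x = 269.
For Aᵀy: Σx·y = 132.
So AᵀA·[c]ᵀ = Aᵀy: [[269]]·[c]ᵀ = [132]ᵀ.
Hence c = 132 / 269 ≈ 0.490706.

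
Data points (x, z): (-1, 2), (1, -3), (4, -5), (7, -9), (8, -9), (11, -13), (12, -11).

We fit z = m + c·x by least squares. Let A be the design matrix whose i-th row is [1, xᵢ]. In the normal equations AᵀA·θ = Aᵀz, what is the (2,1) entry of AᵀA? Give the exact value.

42

Row 2 ↔ basis x, column 1 ↔ basis 1, so (AᵀA)_{2,1} = Σᵢ x = (-1)·(1) + (1)·(1) + (4)·(1) + (7)·(1) + (8)·(1) + (11)·(1) + (12)·(1) = 42.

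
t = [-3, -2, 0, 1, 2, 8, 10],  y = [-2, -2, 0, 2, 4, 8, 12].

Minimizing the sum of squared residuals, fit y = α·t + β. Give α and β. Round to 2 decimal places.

Sums needed: Σt·t = 182, Σt = 16, Σ1 = 7.
Right-hand side: Σt·y = 204, Σy = 22.
AᵀA·[α, β]ᵀ = Aᵀy becomes [[182, 16]; [16, 7]]·[α, β]ᵀ = [204, 22]ᵀ.
Δ = 182·7 − 16² = 1018.
α = (204·7 − 16·22)/1018 = 538/509; β = (182·22 − 16·204)/1018 = 370/509.

α = 1.06, β = 0.73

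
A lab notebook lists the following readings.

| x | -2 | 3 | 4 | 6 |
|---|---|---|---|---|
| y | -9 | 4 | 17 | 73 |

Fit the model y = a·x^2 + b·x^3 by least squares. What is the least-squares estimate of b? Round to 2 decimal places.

AᵀA·[a, b]ᵀ = Aᵀy reads: 1649·a + 9011·b = 2900;  9011·a + 51545·b = 17036.
(Σx^2·x^2 = 1649, Σx^2·x^3 = 9011, Σx^3·x^3 = 51545, Σx^2·y = 2900, Σx^3·y = 17036.)
Δ = 1649·51545 − 9011² = 3799584.
a = (2900·51545 − 9011·17036)/3799584 = -1063/1002; b = (1649·17036 − 9011·2900)/3799584 = 517/1002.

b = 0.52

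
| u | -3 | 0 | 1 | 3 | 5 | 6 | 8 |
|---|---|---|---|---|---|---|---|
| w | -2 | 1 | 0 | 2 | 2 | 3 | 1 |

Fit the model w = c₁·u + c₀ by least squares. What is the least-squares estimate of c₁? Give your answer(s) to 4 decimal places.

c₁ = 0.3224

AᵀA·[c₁, c₀]ᵀ = Aᵀw reads: 144·c₁ + 20·c₀ = 48;  20·c₁ + 7·c₀ = 7.
(Σu·u = 144, Σu = 20, Σ1 = 7, Σu·w = 48, Σw = 7.)
det = 144·7 − 20² = 608.
c₁ = (48·7 − 20·7)/608 = 49/152; c₀ = (144·7 − 20·48)/608 = 3/38.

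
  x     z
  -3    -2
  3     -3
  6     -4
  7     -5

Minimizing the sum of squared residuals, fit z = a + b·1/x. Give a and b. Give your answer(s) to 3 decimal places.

Setting ∂/∂a … = 0 gives: 4·a + (13/42)·b = -14;  (13/42)·a + (53/196)·b = -12/7.
Eliminating b: (53/196)·(row 1) − (13/42)·(row 2) gives (1739/1764)·a = (53/196)·(-14) − (13/42)·(-12/7) = -319/98, so a = -5742/1739.
Then b = ((-12/7) − (13/42)·(-5742/1739))/(53/196) = -4452/1739.

a = -3.302, b = -2.560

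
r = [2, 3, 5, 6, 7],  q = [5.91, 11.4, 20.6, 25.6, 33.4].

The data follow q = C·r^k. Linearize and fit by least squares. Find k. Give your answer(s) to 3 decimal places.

Taking logs, ln q = k·ln r + ln C, so regress ln q on ln r.
Σln r = 7.1389, Σ(ln r)² = 11.2747, Σln q = 13.9867, Σln r·ln q = 21.4114.
Equations: 11.2747·k + 7.1389·ln C = 21.4114;  7.1389·k + 5·ln C = 13.9867.
Slope k = (n·Σln r·ln q − Σln r·Σln q)/(n·Σ(ln r)² − (Σln r)²) = (5·21.4114 − 7.1389·13.9867)/5.4099 = 1.33232; ln C = (Σln q − k·Σln r)/n = 0.89509.

k = 1.332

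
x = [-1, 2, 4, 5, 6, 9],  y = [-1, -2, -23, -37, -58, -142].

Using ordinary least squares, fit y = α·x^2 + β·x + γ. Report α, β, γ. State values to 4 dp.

Setting ∂/∂α … = 0 gives: 8755·α + 1141·β + 163·γ = -14892;  1141·α + 163·β + 25·γ = -1906;  163·α + 25·β + 6·γ = -263.
Inverting the 3×3 Gram matrix, [α, β, γ]ᵀ = [-244889/123816, 217331/123816, 26667/10318]ᵀ.

α = -1.9778, β = 1.7553, γ = 2.5845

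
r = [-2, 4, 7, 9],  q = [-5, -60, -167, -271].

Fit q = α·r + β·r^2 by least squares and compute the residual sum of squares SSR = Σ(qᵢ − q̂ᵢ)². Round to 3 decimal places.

The normal system XᵀX·[α, β]ᵀ = Xᵀq is [[150, 1128]; [1128, 9234]]·[α, β]ᵀ = [-3838, -31114]ᵀ.
Δ = 150·9234 − 1128² = 112716.
α = ((-3838)·9234 − 1128·(-31114))/112716 = -28625/9393; β = (150·(-31114) − 1128·(-3838))/112716 = -28153/9393.
Residuals: 2799/3131, 456/3131, 3747/3131, -2495/3131; SSR = 9041/3131.

SSR = 2.888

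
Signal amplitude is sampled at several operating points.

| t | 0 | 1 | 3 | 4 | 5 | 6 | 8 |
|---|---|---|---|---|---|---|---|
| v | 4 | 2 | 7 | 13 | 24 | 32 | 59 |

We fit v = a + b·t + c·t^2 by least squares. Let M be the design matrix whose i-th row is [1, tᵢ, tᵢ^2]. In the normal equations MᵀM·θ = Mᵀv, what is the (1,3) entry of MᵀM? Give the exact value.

151

Row 1 ↔ basis 1, column 3 ↔ basis t^2, so (MᵀM)_{1,3} = Σᵢ t^2 = (1)·(0) + (1)·(1) + (1)·(9) + (1)·(16) + (1)·(25) + (1)·(36) + (1)·(64) = 151.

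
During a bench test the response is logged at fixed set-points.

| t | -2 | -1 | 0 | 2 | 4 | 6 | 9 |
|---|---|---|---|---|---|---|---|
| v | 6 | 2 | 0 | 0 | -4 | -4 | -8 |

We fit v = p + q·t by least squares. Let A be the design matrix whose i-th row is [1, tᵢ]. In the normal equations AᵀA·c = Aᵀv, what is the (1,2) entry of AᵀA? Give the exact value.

Row 1 ↔ basis 1, column 2 ↔ basis t, so (AᵀA)_{1,2} = Σᵢ t = (1)·(-2) + (1)·(-1) + (1)·(0) + (1)·(2) + (1)·(4) + (1)·(6) + (1)·(9) = 18.

18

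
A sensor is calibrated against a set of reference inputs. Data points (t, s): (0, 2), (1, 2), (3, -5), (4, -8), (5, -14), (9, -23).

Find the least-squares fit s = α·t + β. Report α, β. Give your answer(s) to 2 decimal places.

Entries of XᵀX: Σt·t = 132, Σt = 22, Σ1 = 6.
Moment sums: Σt·s = -322, Σs = -46.
So XᵀX·[α, β]ᵀ = Xᵀs: [[132, 22]; [22, 6]]·[α, β]ᵀ = [-322, -46]ᵀ.
det = 132·6 − 22² = 308.
α = ((-322)·6 − 22·(-46))/308 = -230/77; β = (132·(-46) − 22·(-322))/308 = 23/7.

α = -2.99, β = 3.29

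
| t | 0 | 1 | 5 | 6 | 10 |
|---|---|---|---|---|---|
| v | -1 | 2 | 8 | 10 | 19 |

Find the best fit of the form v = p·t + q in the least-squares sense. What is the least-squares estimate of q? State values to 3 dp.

q = -0.822

The normal equations are: 162·p + 22·q = 292;  22·p + 5·q = 38.
Δ = 162·5 − 22² = 326.
p = (292·5 − 22·38)/326 = 312/163; q = (162·38 − 22·292)/326 = -134/163.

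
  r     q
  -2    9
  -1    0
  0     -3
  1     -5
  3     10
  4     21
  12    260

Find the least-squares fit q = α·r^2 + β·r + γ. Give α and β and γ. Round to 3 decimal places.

The normal equations are: 21091·α + 1811·β + 175·γ = 37897;  1811·α + 175·β + 17·γ = 3211;  175·α + 17·β + 7·γ = 292.
Inverting the 3×3 Gram matrix, [α, β, γ]ᵀ = [34649/17454, -97733/52362, -88540/26181]ᵀ.

α = 1.985, β = -1.866, γ = -3.382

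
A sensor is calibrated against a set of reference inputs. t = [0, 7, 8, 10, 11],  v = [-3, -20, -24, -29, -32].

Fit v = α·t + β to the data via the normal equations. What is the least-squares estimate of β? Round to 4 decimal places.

β = -2.6952

AᵀA·[α, β]ᵀ = Aᵀv reads: 334·α + 36·β = -974;  36·α + 5·β = -108.
Eliminating β: 5·(row 1) − 36·(row 2) gives 374·α = 5·(-974) − 36·(-108) = -982, so α = -491/187.
Then β = ((-108) − 36·(-491/187))/5 = -504/187.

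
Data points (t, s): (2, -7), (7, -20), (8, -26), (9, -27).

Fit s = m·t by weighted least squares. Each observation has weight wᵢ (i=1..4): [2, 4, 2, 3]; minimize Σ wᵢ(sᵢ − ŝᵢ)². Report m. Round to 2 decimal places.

Sums needed: Σwᵢ·t·t = 575.
For XᵀWs: Σwᵢ·t·s = -1733.
m = (-1733)/575 = -3.01391.

m = -3.01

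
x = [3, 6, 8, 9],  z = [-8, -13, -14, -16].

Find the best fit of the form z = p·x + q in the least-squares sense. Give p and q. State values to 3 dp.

AᵀA·[p, q]ᵀ = Aᵀz reads: 190·p + 26·q = -358;  26·p + 4·q = -51.
Δ = 190·4 − 26² = 84.
p = ((-358)·4 − 26·(-51))/84 = -53/42; q = (190·(-51) − 26·(-358))/84 = -191/42.

p = -1.262, q = -4.548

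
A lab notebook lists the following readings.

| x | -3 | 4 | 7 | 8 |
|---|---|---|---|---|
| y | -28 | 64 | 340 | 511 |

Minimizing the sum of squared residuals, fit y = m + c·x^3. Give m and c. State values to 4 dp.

Entries of AᵀA: Σ1 = 4, Σx^3 = 892, Σx^3·x^3 = 384618.
Moment sums: Σy = 887, Σx^3·y = 383104.
So AᵀA·[m, c]ᵀ = Aᵀy: [[4, 892]; [892, 384618]]·[m, c]ᵀ = [887, 383104]ᵀ.
Eliminating c: 384618·(row 1) − 892·(row 2) gives 742808·m = 384618·887 − 892·383104 = -572602, so m = -286301/371404.
Then c = (383104 − 892·(-286301/371404))/384618 = 185303/185702.

m = -0.7709, c = 0.9979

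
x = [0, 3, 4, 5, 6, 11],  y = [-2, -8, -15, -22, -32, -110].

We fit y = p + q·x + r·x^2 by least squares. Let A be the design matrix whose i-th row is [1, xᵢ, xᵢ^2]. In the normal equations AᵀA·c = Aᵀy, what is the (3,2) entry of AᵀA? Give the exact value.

Row 3 ↔ basis x^2, column 2 ↔ basis x, so (AᵀA)_{3,2} = Σᵢ (x^2)·(x) = (0)·(0) + (9)·(3) + (16)·(4) + (25)·(5) + (36)·(6) + (121)·(11) = 1763.

1763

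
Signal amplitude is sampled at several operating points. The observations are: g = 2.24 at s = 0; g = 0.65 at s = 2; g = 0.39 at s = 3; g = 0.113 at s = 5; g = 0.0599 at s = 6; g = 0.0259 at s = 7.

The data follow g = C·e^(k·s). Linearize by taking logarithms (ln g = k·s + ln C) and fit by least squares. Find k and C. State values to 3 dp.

Let Y = ln g. Fitting Y = k·s + ln C by least squares:
Σs = 23.0000, Σ(s)² = 123.0000, Σln g = -9.2149, Σs·ln g = -57.0533.
Normal system: [[123.0000, 23.0000]; [23.0000, 6]]·[k, ln C]ᵀ = [-57.0533, -9.2149]ᵀ.
Δ = 123.0000·6 − (23.0000)² = 209.0000; k = (-57.0533·6 − 23.0000·-9.2149)/209.0000 = -0.62382, ln C = (123.0000·-9.2149 − 23.0000·-57.0533)/209.0000 = 0.85548, so C = exp(0.85548) = 2.35251.

k = -0.624, C = 2.353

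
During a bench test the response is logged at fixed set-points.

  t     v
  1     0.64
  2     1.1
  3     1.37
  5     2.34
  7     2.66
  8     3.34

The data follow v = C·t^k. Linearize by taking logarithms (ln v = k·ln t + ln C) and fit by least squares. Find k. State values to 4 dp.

Taking logs, ln v = k·ln t + ln C, so regress ln v on ln t.
Σln t = 7.4265, Σ(ln t)² = 12.3883, Σln v = 2.9983, Σln t·ln v = 6.1917.
Equations: 12.3883·k + 7.4265·ln C = 6.1917;  7.4265·k + 6·ln C = 2.9983.
Slope k = (n·Σln t·ln v − Σln t·Σln v)/(n·Σ(ln t)² − (Σln t)²) = (6·6.1917 − 7.4265·2.9983)/19.1764 = 0.77612; ln C = (Σln v − k·Σln t)/n = -0.46093.

k = 0.7761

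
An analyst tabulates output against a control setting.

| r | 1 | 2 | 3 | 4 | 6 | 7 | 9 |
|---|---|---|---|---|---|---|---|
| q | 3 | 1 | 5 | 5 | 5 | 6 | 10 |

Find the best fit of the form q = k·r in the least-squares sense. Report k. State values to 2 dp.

The normal equations are: 196·k = 202.
Hence k = 202 / 196 ≈ 1.03061.

k = 1.03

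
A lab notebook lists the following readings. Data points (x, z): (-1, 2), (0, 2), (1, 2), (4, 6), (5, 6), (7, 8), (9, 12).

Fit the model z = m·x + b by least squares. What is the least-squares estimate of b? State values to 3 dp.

b = 1.918

Sums needed: Σx·x = 173, Σx = 25, Σ1 = 7.
Moment sums: Σx·z = 218, Σz = 38.
Determinant 173·7 − 25² = 586.
m = (218·7 − 25·38)/586 = 288/293; b = (173·38 − 25·218)/586 = 562/293.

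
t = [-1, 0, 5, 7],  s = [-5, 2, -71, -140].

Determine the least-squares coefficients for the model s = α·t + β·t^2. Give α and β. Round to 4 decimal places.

α = 1.0038, β = -3.0092

Forming AᵀA = [[75, 467]; [467, 3027]] and Aᵀs = [-1330, -8640]ᵀ gives AᵀA·[α, β]ᵀ = Aᵀs.
Δ = 75·3027 − 467² = 8936.
α = ((-1330)·3027 − 467·(-8640))/8936 = 4485/4468; β = (75·(-8640) − 467·(-1330))/8936 = -13445/4468.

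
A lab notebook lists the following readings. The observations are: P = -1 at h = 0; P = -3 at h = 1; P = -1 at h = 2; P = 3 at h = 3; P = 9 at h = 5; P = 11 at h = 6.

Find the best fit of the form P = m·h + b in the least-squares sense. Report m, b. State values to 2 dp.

With design matrix X, XᵀX = [[75, 17]; [17, 6]] and XᵀP = [115, 18]ᵀ.
Eliminating b: 6·(row 1) − 17·(row 2) gives 161·m = 6·115 − 17·18 = 384, so m = 384/161.
Then b = (18 − 17·(384/161))/6 = -605/161.

m = 2.39, b = -3.76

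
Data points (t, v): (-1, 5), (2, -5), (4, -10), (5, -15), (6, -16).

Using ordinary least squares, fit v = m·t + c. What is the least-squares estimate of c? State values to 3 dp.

AᵀA·[m, c]ᵀ = Aᵀv reads: 82·m + 16·c = -226;  16·m + 5·c = -41.
Determinant 82·5 − 16² = 154.
m = ((-226)·5 − 16·(-41))/154 = -237/77; c = (82·(-41) − 16·(-226))/154 = 127/77.

c = 1.649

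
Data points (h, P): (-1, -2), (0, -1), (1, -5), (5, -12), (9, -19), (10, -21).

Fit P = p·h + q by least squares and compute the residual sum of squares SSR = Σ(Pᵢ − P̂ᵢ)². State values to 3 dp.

SSR = 4.429

The normal equations are: 208·p + 24·q = -444;  24·p + 6·q = -60.
det = 208·6 − 24² = 672.
p = ((-444)·6 − 24·(-60))/672 = -51/28; q = (208·(-60) − 24·(-444))/672 = -19/7.
Residuals: -31/28, 12/7, -13/28, -5/28, 3/28, -1/14; SSR = 31/7.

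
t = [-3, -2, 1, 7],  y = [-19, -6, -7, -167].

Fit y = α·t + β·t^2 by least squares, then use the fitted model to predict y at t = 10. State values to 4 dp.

ŷ = -328.8379

From the data, Σt·t = 63, Σt·t^2 = 309, Σt^2·t^2 = 2499.
Moment sums: Σt·y = -1107, Σt^2·y = -8385.
MᵀM·[α, β]ᵀ = Mᵀy becomes [[63, 309]; [309, 2499]]·[α, β]ᵀ = [-1107, -8385]ᵀ.
Δ = 63·2499 − 309² = 61956.
α = ((-1107)·2499 − 309·(-8385))/61956 = -4873/1721; β = (63·(-8385) − 309·(-1107))/61956 = -5172/1721.
At t = 10: ŷ = (-4873/1721)·(10) + (-5172/1721)·(100) = -565930/1721.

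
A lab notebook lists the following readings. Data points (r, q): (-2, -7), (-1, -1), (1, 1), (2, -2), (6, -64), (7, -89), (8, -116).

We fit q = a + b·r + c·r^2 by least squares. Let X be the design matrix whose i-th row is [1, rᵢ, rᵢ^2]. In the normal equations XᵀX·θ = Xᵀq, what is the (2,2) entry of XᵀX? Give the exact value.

159

Row 2 ↔ basis r, column 2 ↔ basis r, so (XᵀX)_{2,2} = Σᵢ (r)·(r) = (-2)·(-2) + (-1)·(-1) + (1)·(1) + (2)·(2) + (6)·(6) + (7)·(7) + (8)·(8) = 159.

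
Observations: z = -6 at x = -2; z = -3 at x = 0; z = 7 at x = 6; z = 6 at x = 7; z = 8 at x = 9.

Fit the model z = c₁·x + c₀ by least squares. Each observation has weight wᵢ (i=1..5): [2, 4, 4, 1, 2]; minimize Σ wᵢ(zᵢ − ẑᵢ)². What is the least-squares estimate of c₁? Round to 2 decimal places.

c₁ = 1.39

The normal equations are: 363·c₁ + 45·c₀ = 378;  45·c₁ + 13·c₀ = 26.
Eliminating c₀: 13·(row 1) − 45·(row 2) gives 2694·c₁ = 13·378 − 45·26 = 3744, so c₁ = 624/449.
Then c₀ = (26 − 45·(624/449))/13 = -1262/449.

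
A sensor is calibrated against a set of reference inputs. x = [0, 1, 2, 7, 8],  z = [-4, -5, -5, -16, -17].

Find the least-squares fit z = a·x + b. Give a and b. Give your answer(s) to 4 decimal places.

a = -1.7632, b = -3.0526

Entries of AᵀA: Σx·x = 118, Σx = 18, Σ1 = 5.
And Σx·z = -263, Σz = -47.
Normal equations: [[118, 18]; [18, 5]]·[a, b]ᵀ = [-263, -47]ᵀ.
Determinant 118·5 − 18² = 266.
a = ((-263)·5 − 18·(-47))/266 = -67/38; b = (118·(-47) − 18·(-263))/266 = -58/19.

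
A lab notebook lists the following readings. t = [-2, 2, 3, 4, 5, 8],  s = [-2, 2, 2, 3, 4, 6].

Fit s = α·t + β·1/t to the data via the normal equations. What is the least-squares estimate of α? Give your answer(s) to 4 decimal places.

Compute the Gram sums: Σt·t = 122, Σt·1/t = 6, Σ1/t·1/t = 10501/14400.
Right-hand side: Σt·s = 94, Σ1/t·s = 149/30.
XᵀX·[α, β]ᵀ = Xᵀs becomes [[122, 6]; [6, 10501/14400]]·[α, β]ᵀ = [94, 149/30]ᵀ.
Eliminating β: (10501/14400)·(row 1) − 6·(row 2) gives (381361/7200)·α = (10501/14400)·94 − 6·(149/30) = 278987/7200, so α = 16411/22433.
Then β = ((149/30) − 6·(16411/22433))/(10501/14400) = 17760/22433.

α = 0.7316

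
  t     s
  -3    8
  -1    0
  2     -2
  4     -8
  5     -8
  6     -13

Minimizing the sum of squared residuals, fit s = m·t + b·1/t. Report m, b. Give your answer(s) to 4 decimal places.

Sums needed: Σt·t = 91, Σt·1/t = 6, Σ1/t·1/t = 5369/3600.
And Σt·s = -178, Σ1/t·s = -283/30.
Normal equations: [[91, 6]; [6, 5369/3600]]·[m, b]ᵀ = [-178, -283/30]ᵀ.
Determinant 91·(5369/3600) − 6² = 358979/3600.
m = ((-178)·(5369/3600) − 6·(-283/30))/(358979/3600) = -751922/358979; b = (91·(-283/30) − 6·(-178))/(358979/3600) = 754440/358979.

m = -2.0946, b = 2.1016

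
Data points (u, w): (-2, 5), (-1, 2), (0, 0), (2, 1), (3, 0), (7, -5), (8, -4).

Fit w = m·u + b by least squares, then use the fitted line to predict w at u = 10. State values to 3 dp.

ŵ = -6.436

The normal equations are: 131·m + 17·b = -77;  17·m + 7·b = -1.
(Σu·u = 131, Σu = 17, Σ1 = 7, Σu·w = -77, Σw = -1.)
det = 131·7 − 17² = 628.
m = ((-77)·7 − 17·(-1))/628 = -261/314; b = (131·(-1) − 17·(-77))/628 = 589/314.
At u = 10: ŵ = (-261/314)·(10) + (589/314)·(1) = -2021/314.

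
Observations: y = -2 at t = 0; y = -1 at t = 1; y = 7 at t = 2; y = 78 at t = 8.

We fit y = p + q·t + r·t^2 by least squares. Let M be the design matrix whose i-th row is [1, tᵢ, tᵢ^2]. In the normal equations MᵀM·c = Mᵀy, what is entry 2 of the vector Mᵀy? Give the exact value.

637

Entry 2 ↔ basis t, so (Mᵀy)_{2} = Σᵢ (t)·yᵢ = (0)·(-2) + (1)·(-1) + (2)·(7) + (8)·(78) = 637.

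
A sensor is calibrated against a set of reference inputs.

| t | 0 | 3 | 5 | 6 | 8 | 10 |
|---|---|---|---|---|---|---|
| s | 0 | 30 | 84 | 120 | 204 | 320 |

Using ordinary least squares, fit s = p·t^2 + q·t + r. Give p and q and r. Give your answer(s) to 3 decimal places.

p = 3.056, q = 1.388, r = -0.256

Compute the Gram sums: Σt^2·t^2 = 16098, Σt^2·t = 1880, Σt^2 = 234, Σt·t = 234, Σt = 32, Σ1 = 6.
And Σt^2·s = 51746, Σt·s = 6062, Σs = 758.
MᵀM·[p, q, r]ᵀ = Mᵀs becomes [[16098, 1880, 234]; [1880, 234, 32]; [234, 32, 6]]·[p, q, r]ᵀ = [51746, 6062, 758]ᵀ.
Inverting the 3×3 Gram matrix, [p, q, r]ᵀ = [16096/5267, 7313/5267, -1349/5267]ᵀ.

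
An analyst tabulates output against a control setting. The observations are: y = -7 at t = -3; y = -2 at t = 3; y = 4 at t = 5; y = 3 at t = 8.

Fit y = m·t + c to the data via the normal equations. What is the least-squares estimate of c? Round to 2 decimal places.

c = -3.79

Compute the Gram sums: Σt·t = 107, Σt = 13, Σ1 = 4.
For Aᵀy: Σt·y = 59, Σy = -2.
det = 107·4 − 13² = 259.
m = (59·4 − 13·(-2))/259 = 262/259; c = (107·(-2) − 13·59)/259 = -981/259.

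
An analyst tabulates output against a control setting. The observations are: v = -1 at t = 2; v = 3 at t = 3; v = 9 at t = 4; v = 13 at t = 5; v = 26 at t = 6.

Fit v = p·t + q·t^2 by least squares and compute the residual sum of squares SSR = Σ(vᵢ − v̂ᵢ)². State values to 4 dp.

SSR = 8.1244

Forming XᵀX = [[90, 440]; [440, 2274]] and Xᵀv = [264, 1428]ᵀ gives XᵀX·[p, q]ᵀ = Xᵀv.
Δ = 90·2274 − 440² = 11060.
p = (264·2274 − 440·1428)/11060 = -6996/2765; q = (90·1428 − 440·264)/11060 = 618/553.
Residuals: -1133/2765, 1473/2765, 3429/2765, -1265/553, 2626/2765; SSR = 22464/2765.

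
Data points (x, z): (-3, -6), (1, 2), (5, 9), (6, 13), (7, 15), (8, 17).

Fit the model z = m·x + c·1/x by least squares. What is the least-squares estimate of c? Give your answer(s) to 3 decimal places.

Entries of AᵀA: Σx·x = 184, Σx·1/x = 6, Σ1/x·1/x = 857249/705600.
Moment sums: Σx·z = 384, Σ1/x·z = 10277/840.
Eliminating c: (857249/705600)·(row 1) − 6·(row 2) gives (16541527/88200)·m = (857249/705600)·384 − 6·(10277/840) = 5778907/14700, so m = 34673442/16541527.
Then c = ((10277/840) − 6·(34673442/16541527))/(857249/705600) = -4661160/16541527.

c = -0.282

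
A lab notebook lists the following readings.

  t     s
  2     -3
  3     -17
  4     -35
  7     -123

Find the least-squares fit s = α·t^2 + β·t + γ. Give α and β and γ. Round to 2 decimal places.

α = -2.64, β = -0.24, γ = 7.86

The normal system XᵀX·[α, β, γ]ᵀ = Xᵀs is [[2754, 442, 78]; [442, 78, 16]; [78, 16, 4]]·[α, β, γ]ᵀ = [-6752, -1058, -178]ᵀ.
Row-reducing yields α = -477/181, β = -44/181, γ = 1423/181.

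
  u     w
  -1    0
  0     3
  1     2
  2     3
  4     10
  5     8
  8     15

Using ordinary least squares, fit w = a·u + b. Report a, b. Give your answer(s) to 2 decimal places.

Entries of MᵀM: Σu·u = 111, Σu = 19, Σ1 = 7.
And Σu·w = 208, Σw = 41.
Δ = 111·7 − 19² = 416.
a = (208·7 − 19·41)/416 = 677/416; b = (111·41 − 19·208)/416 = 599/416.

a = 1.63, b = 1.44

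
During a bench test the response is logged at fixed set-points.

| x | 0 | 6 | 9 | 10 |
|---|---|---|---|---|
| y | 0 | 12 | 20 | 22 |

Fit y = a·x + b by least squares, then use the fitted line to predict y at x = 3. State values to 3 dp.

ŷ = 6.305

The normal system MᵀM·[a, b]ᵀ = Mᵀy is [[217, 25]; [25, 4]]·[a, b]ᵀ = [472, 54]ᵀ.
Determinant 217·4 − 25² = 243.
a = (472·4 − 25·54)/243 = 538/243; b = (217·54 − 25·472)/243 = -82/243.
At x = 3: ŷ = (538/243)·(3) + (-82/243)·(1) = 1532/243.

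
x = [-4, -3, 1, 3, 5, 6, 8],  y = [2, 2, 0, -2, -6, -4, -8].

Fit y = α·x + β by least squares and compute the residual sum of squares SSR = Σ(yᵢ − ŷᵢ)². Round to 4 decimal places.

SSR = 8.0787

Compute the Gram sums: Σx·x = 160, Σx = 16, Σ1 = 7.
And Σx·y = -138, Σy = -16.
MᵀM·[α, β]ᵀ = Mᵀy becomes [[160, 16]; [16, 7]]·[α, β]ᵀ = [-138, -16]ᵀ.
det = 160·7 − 16² = 864.
α = ((-138)·7 − 16·(-16))/864 = -355/432; β = (160·(-16) − 16·(-138))/864 = -11/27.
Residuals: -95/108, -25/432, 59/48, 377/432, -641/432, 289/216, -55/54; SSR = 1745/216.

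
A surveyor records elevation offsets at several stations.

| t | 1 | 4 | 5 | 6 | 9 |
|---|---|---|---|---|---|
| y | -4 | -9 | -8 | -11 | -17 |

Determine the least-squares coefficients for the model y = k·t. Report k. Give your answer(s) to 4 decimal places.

MᵀM·[k]ᵀ = Mᵀy reads: 159·k = -299.
k = (-299)/159 = -1.8805.

k = -1.8805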